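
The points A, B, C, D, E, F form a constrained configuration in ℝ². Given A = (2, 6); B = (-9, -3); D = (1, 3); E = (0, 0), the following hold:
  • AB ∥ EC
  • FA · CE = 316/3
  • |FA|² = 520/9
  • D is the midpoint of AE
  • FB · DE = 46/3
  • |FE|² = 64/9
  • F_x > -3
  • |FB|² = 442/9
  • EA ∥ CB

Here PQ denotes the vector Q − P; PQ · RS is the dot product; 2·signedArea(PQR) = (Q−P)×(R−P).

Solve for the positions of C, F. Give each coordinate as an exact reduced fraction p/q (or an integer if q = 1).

1. C_x = -11  [EA ∥ CB ∩ AB ∥ EC]
2. C_y = -9  [EA ∥ CB ∩ AB ∥ EC]
   → C = (-11, -9)
3. F_x = -8/3  [FA · CE = 316/3 ∩ FB · DE = 46/3]
4. F_y = 0  [FA · CE = 316/3 ∩ FB · DE = 46/3]
   → F = (-8/3, 0)

C = (-11, -9)
F = (-8/3, 0)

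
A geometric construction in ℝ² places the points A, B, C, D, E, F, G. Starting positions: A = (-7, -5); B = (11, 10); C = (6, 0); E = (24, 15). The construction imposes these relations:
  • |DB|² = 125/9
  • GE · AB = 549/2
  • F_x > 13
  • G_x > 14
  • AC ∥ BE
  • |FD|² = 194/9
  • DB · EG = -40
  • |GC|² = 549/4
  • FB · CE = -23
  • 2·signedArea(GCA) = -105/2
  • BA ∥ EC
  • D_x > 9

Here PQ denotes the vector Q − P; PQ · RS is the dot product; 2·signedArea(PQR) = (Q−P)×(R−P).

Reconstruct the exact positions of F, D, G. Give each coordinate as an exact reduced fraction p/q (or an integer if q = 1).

D = (28/3, 20/3)
F = (41/3, 25/3)
G = (15, 15/2)

1. G_x = 15  [2·signedArea(GCA) = -105/2 ∩ GE · AB = 549/2]
2. G_y = 15/2  [2·signedArea(GCA) = -105/2 ∩ GE · AB = 549/2]
   → G = (15, 15/2)
3. D_x = 28/3  [line 9·x + 15/2·y + -134 = 0 ∩ |DB|² = 125/9]
4. D_y = 20/3  [line 9·x + 15/2·y + -134 = 0 ∩ |DB|² = 125/9]
   → D = (28/3, 20/3)
5. F_x = 41/3  [line -18·x + -15·y + 371 = 0 ∩ |FD|² = 194/9]
6. F_y = 25/3  [line -18·x + -15·y + 371 = 0 ∩ |FD|² = 194/9]
   → F = (41/3, 25/3)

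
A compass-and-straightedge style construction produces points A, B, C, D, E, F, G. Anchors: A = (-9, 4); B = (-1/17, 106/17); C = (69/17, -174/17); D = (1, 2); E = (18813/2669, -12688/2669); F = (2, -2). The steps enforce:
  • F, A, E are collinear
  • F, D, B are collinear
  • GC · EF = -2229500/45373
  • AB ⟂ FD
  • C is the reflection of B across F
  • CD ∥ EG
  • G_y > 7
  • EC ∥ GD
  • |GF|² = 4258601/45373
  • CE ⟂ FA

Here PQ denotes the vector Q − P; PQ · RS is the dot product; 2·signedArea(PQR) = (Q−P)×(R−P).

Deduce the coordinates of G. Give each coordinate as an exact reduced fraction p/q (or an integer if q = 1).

1. G_x = 10649/2669  [EC ∥ GD ∩ CD ∥ EG]
2. G_y = 19968/2669  [EC ∥ GD ∩ CD ∥ EG]
   → G = (10649/2669, 19968/2669)

G = (10649/2669, 19968/2669)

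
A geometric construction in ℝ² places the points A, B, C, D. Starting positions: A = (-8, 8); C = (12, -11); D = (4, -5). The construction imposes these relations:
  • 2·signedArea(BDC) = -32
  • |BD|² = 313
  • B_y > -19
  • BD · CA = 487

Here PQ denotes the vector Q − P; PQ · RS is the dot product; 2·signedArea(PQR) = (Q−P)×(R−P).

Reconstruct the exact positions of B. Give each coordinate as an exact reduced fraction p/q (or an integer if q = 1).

B = (16, -18)

1. B_x = 16  [BD · CA = 487 ∩ 2·signedArea(BDC) = -32]
2. B_y = -18  [BD · CA = 487 ∩ 2·signedArea(BDC) = -32]
   → B = (16, -18)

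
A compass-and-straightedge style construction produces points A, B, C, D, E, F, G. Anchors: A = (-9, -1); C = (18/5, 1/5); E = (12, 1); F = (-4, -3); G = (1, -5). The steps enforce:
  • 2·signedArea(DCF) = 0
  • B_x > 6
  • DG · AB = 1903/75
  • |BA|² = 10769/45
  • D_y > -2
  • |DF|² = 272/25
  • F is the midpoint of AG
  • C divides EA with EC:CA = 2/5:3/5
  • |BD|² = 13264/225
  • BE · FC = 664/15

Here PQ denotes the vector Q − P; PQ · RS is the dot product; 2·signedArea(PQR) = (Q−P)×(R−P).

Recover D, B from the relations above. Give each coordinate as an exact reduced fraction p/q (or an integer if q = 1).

B = (32/5, 7/15)
D = (-24/25, -43/25)

1. D_x = -24/25  [line 16/5·x + -38/5·y + -10 = 0 ∩ |DF|² = 272/25]
2. D_y = -43/25  [line 16/5·x + -38/5·y + -10 = 0 ∩ |DF|² = 272/25]
   → D = (-24/25, -43/25)
3. B_x = 32/5  [BE · FC = 664/15 ∩ DG · AB = 1903/75]
4. B_y = 7/15  [BE · FC = 664/15 ∩ DG · AB = 1903/75]
   → B = (32/5, 7/15)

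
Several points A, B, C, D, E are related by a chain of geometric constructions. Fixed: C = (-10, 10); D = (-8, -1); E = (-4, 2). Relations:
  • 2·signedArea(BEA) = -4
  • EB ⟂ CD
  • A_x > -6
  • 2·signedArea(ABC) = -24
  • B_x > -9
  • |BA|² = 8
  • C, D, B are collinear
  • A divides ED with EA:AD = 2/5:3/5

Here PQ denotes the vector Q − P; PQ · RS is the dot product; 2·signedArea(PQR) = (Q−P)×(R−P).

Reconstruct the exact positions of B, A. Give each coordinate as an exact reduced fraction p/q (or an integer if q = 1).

A = (-28/5, 4/5)
B = (-42/5, 6/5)

1. B_x = -42/5  [C, D, B are collinear ∩ EB ⟂ CD]
2. B_y = 6/5  [C, D, B are collinear ∩ EB ⟂ CD]
   → B = (-42/5, 6/5)
3. A_x = -28/5  [A divides ED with EA:AD = 2/5:3/5]
4. A_y = 4/5  [A divides ED with EA:AD = 2/5:3/5]
   → A = (-28/5, 4/5)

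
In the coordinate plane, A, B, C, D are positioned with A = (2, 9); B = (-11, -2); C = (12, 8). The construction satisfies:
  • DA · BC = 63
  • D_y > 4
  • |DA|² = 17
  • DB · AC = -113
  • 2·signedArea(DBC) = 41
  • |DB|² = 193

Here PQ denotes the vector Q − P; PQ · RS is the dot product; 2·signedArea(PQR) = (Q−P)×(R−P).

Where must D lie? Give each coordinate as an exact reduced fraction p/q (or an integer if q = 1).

1. D_x = 1  [DB · AC = -113 ∩ DA · BC = 63]
2. D_y = 5  [DB · AC = -113 ∩ DA · BC = 63]
   → D = (1, 5)

D = (1, 5)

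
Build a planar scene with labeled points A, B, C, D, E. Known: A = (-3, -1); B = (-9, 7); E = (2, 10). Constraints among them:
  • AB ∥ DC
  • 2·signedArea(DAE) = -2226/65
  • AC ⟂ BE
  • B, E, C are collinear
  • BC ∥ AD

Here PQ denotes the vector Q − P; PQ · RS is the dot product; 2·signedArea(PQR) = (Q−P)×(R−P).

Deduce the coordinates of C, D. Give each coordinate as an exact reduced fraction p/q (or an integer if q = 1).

C = (-354/65, 518/65)
D = (36/65, -2/65)

1. C_x = -354/65  [B, E, C are collinear ∩ AC ⟂ BE]
2. C_y = 518/65  [B, E, C are collinear ∩ AC ⟂ BE]
   → C = (-354/65, 518/65)
3. D_x = 36/65  [AB ∥ DC ∩ BC ∥ AD]
4. D_y = -2/65  [AB ∥ DC ∩ BC ∥ AD]
   → D = (36/65, -2/65)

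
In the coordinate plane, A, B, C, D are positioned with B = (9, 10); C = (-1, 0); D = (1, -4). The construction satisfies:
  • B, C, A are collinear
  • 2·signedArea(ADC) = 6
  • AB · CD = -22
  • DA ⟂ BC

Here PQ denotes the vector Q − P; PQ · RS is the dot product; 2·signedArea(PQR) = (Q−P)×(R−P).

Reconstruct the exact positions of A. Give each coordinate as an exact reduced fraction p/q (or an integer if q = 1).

1. A_x = -2  [B, C, A are collinear ∩ DA ⟂ BC]
2. A_y = -1  [B, C, A are collinear ∩ DA ⟂ BC]
   → A = (-2, -1)

A = (-2, -1)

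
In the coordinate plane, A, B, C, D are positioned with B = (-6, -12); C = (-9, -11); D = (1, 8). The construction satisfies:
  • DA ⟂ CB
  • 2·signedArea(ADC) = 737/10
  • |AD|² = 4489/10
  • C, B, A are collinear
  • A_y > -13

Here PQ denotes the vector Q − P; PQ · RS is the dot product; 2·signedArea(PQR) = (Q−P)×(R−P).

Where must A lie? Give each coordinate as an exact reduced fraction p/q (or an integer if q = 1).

1. A_x = -57/10  [C, B, A are collinear ∩ DA ⟂ CB]
2. A_y = -121/10  [C, B, A are collinear ∩ DA ⟂ CB]
   → A = (-57/10, -121/10)

A = (-57/10, -121/10)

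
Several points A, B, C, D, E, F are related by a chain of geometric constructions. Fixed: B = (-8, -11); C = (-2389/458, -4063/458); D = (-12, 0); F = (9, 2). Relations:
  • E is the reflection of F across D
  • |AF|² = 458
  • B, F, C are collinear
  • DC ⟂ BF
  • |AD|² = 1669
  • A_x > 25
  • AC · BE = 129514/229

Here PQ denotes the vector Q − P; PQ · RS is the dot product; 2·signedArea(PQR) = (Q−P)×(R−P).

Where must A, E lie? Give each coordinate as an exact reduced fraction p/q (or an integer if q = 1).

A = (26, 15)
E = (-33, -2)

1. E_x = -33  [E is the reflection of F across D]
2. E_y = -2  [E is the reflection of F across D]
   → E = (-33, -2)
3. A_x = 26  [line 25·x + -9·y + -515 = 0 ∩ |AD|² = 1669]
4. A_y = 15  [line 25·x + -9·y + -515 = 0 ∩ |AD|² = 1669]
   → A = (26, 15)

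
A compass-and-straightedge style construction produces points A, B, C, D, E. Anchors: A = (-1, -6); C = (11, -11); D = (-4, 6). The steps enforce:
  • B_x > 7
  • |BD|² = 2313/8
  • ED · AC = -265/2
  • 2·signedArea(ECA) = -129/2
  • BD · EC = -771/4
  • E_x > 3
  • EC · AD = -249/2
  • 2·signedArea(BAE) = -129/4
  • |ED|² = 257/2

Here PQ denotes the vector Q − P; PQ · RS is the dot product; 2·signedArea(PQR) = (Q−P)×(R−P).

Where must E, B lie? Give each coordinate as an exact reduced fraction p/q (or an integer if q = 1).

1. E_x = 7/2  [2·signedArea(ECA) = -129/2 ∩ EC · AD = -249/2]
2. E_y = -5/2  [2·signedArea(ECA) = -129/2 ∩ EC · AD = -249/2]
   → E = (7/2, -5/2)
3. B_x = 29/4  [BD · EC = -771/4 ∩ 2·signedArea(BAE) = -129/4]
4. B_y = -27/4  [BD · EC = -771/4 ∩ 2·signedArea(BAE) = -129/4]
   → B = (29/4, -27/4)

B = (29/4, -27/4)
E = (7/2, -5/2)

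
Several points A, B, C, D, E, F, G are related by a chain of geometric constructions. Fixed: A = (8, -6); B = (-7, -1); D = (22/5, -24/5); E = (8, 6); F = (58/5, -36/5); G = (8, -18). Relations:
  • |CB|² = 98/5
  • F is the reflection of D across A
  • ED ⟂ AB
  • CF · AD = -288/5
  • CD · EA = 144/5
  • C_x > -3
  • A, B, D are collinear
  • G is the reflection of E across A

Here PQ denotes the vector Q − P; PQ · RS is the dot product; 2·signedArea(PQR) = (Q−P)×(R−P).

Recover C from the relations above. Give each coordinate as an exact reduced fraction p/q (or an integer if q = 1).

C = (-14/5, -12/5)

1. C_x = -14/5  [CD · EA = 144/5 ∩ CF · AD = -288/5]
2. C_y = -12/5  [CD · EA = 144/5 ∩ CF · AD = -288/5]
   → C = (-14/5, -12/5)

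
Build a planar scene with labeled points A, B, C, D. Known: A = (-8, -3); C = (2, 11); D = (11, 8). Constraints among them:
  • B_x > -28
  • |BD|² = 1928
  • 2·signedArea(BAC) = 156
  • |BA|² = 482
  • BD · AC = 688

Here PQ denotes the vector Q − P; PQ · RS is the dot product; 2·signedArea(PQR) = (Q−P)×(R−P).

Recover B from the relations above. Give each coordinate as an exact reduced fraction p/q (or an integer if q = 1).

1. B_x = -27  [BD · AC = 688 ∩ 2·signedArea(BAC) = 156]
2. B_y = -14  [BD · AC = 688 ∩ 2·signedArea(BAC) = 156]
   → B = (-27, -14)

B = (-27, -14)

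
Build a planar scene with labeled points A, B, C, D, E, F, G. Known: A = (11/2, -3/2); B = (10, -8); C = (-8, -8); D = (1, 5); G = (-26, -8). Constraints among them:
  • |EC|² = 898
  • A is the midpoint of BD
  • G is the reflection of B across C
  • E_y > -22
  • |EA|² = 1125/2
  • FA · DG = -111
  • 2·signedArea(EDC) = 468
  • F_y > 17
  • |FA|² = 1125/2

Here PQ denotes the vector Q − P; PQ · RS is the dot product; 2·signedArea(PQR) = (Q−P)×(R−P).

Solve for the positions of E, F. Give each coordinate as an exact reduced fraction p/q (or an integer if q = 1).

E = (19, -21)
F = (-8, 18)

1. E_x = 19  [line 13·x + -9·y + -436 = 0 ∩ |EC|² = 898]
2. E_y = -21  [line 13·x + -9·y + -436 = 0 ∩ |EC|² = 898]
   → E = (19, -21)
3. F_x = -8  [line 27·x + 13·y + -18 = 0 ∩ |FA|² = 1125/2]
4. F_y = 18  [line 27·x + 13·y + -18 = 0 ∩ |FA|² = 1125/2]
   → F = (-8, 18)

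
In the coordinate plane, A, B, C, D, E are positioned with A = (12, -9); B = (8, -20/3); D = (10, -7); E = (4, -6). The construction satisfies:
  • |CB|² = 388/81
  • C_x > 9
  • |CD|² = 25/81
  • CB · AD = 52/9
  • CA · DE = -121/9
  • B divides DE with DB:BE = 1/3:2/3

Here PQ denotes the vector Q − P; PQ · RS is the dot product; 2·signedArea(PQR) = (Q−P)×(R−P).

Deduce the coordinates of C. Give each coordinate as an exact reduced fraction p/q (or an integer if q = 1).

1. C_x = 10  [CA · DE = -121/9 ∩ CB · AD = 52/9]
2. C_y = -68/9  [CA · DE = -121/9 ∩ CB · AD = 52/9]
   → C = (10, -68/9)

C = (10, -68/9)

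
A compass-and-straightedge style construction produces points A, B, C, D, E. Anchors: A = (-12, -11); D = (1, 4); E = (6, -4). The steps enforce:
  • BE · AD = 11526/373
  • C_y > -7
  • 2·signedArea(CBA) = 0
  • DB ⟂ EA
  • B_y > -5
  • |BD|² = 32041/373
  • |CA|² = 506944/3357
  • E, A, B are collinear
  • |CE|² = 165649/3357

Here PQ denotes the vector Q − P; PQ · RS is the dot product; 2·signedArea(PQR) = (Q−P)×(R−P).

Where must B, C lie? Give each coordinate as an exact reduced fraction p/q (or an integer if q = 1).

B = (1626/373, -1730/373)
C = (-204/373, -7325/1119)

1. B_x = 1626/373  [E, A, B are collinear ∩ DB ⟂ EA]
2. B_y = -1730/373  [E, A, B are collinear ∩ DB ⟂ EA]
   → B = (1626/373, -1730/373)
3. C_x = -204/373  [line 2373/373·x + -6102/373·y + -38646/373 = 0 ∩ |CA|² = 506944/3357]
4. C_y = -7325/1119  [line 2373/373·x + -6102/373·y + -38646/373 = 0 ∩ |CA|² = 506944/3357]
   → C = (-204/373, -7325/1119)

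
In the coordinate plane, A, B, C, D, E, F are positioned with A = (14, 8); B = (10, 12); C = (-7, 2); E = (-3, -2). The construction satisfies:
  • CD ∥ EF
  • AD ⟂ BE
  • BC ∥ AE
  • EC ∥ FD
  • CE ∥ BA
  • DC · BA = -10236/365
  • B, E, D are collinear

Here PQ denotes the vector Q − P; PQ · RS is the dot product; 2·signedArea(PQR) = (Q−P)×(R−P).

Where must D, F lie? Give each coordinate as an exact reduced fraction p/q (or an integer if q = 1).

1. D_x = 3598/365  [B, E, D are collinear ∩ AD ⟂ BE]
2. D_y = 4324/365  [B, E, D are collinear ∩ AD ⟂ BE]
   → D = (3598/365, 4324/365)
3. F_x = 5058/365  [EC ∥ FD ∩ CD ∥ EF]
4. F_y = 2864/365  [EC ∥ FD ∩ CD ∥ EF]
   → F = (5058/365, 2864/365)

D = (3598/365, 4324/365)
F = (5058/365, 2864/365)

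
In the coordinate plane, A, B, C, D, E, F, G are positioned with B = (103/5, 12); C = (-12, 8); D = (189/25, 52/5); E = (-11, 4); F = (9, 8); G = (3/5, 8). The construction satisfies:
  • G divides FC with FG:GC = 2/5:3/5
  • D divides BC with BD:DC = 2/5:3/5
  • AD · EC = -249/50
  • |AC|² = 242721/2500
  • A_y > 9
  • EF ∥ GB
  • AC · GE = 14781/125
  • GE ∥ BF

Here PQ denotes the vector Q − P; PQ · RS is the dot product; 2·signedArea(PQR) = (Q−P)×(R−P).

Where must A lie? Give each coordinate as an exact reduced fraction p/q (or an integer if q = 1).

1. A_x = -111/50  [AD · EC = -249/50 ∩ AC · GE = 14781/125]
2. A_y = 46/5  [AD · EC = -249/50 ∩ AC · GE = 14781/125]
   → A = (-111/50, 46/5)

A = (-111/50, 46/5)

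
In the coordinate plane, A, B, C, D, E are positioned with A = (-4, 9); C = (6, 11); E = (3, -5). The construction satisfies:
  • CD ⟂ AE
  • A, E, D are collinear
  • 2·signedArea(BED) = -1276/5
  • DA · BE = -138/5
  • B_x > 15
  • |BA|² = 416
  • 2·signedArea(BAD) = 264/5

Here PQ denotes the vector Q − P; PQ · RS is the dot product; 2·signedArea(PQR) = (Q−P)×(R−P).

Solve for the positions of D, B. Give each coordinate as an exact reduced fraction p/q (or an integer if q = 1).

1. D_x = -14/5  [A, E, D are collinear ∩ CD ⟂ AE]
2. D_y = 33/5  [A, E, D are collinear ∩ CD ⟂ AE]
   → D = (-14/5, 33/5)
3. B_x = 16  [2·signedArea(BAD) = 264/5 ∩ DA · BE = -138/5]
4. B_y = 13  [2·signedArea(BAD) = 264/5 ∩ DA · BE = -138/5]
   → B = (16, 13)

B = (16, 13)
D = (-14/5, 33/5)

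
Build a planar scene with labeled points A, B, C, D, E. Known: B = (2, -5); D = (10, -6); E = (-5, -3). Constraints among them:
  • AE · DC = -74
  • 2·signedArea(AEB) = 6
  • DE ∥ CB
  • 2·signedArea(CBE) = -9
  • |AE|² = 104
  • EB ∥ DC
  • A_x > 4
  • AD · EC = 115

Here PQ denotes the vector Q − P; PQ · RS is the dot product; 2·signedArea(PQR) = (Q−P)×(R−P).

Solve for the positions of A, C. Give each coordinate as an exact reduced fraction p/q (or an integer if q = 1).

A = (5, -5)
C = (17, -8)

1. A_x = 5  [line 2·x + 7·y + 25 = 0 ∩ |AE|² = 104]
2. A_y = -5  [line 2·x + 7·y + 25 = 0 ∩ |AE|² = 104]
   → A = (5, -5)
3. C_x = 17  [AD · EC = 115 ∩ DE ∥ CB]
4. C_y = -8  [AD · EC = 115 ∩ DE ∥ CB]
   → C = (17, -8)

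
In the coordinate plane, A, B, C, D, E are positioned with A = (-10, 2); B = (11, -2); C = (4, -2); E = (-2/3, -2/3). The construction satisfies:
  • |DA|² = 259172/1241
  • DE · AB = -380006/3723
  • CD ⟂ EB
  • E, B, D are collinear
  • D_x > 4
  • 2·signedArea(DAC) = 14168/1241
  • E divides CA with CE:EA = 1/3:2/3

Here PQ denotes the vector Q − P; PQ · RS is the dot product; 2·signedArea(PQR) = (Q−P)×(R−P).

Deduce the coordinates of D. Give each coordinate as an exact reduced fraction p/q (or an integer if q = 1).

D = (5076/1241, -1502/1241)

1. D_x = 5076/1241  [E, B, D are collinear ∩ CD ⟂ EB]
2. D_y = -1502/1241  [E, B, D are collinear ∩ CD ⟂ EB]
   → D = (5076/1241, -1502/1241)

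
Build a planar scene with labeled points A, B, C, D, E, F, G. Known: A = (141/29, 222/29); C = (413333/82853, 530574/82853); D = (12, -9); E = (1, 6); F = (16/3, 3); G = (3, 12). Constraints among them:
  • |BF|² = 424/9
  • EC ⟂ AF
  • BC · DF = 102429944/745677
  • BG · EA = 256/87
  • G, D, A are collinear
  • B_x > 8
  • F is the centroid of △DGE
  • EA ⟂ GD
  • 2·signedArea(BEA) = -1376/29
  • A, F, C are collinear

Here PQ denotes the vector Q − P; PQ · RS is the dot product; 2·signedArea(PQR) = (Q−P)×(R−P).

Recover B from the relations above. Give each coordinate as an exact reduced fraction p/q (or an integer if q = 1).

B = (26/3, -3)

1. B_x = 26/3  [2·signedArea(BEA) = -1376/29 ∩ BC · DF = 102429944/745677]
2. B_y = -3  [2·signedArea(BEA) = -1376/29 ∩ BC · DF = 102429944/745677]
   → B = (26/3, -3)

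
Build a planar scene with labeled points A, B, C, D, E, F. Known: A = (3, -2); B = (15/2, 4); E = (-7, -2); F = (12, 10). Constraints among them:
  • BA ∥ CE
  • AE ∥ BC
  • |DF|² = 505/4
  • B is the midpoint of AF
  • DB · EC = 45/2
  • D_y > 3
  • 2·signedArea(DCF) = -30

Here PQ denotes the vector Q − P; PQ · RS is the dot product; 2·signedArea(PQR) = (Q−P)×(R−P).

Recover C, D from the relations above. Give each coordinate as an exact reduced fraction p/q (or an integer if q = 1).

C = (-5/2, 4)
D = (5/2, 4)

1. C_x = -5/2  [BA ∥ CE ∩ AE ∥ BC]
2. C_y = 4  [BA ∥ CE ∩ AE ∥ BC]
   → C = (-5/2, 4)
3. D_x = 5/2  [2·signedArea(DCF) = -30 ∩ DB · EC = 45/2]
4. D_y = 4  [2·signedArea(DCF) = -30 ∩ DB · EC = 45/2]
   → D = (5/2, 4)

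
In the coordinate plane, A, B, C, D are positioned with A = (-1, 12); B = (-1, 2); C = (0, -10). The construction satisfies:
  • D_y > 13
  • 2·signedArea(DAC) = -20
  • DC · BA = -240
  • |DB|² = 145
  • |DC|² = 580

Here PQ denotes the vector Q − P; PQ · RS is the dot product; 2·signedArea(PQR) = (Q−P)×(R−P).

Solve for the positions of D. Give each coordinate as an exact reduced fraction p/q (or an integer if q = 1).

1. D_x = -2  [2·signedArea(DAC) = -20 ∩ DC · BA = -240]
2. D_y = 14  [2·signedArea(DAC) = -20 ∩ DC · BA = -240]
   → D = (-2, 14)

D = (-2, 14)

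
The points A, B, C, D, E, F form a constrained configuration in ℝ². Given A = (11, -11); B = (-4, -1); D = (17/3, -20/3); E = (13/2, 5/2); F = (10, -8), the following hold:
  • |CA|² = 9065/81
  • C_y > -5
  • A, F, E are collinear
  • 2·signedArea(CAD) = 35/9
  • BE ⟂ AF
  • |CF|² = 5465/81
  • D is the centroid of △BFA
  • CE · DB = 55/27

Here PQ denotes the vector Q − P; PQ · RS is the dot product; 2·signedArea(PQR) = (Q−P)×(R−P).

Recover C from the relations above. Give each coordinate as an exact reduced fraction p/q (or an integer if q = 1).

C = (22/9, -43/9)

1. C_x = 22/9  [CE · DB = 55/27 ∩ 2·signedArea(CAD) = 35/9]
2. C_y = -43/9  [CE · DB = 55/27 ∩ 2·signedArea(CAD) = 35/9]
   → C = (22/9, -43/9)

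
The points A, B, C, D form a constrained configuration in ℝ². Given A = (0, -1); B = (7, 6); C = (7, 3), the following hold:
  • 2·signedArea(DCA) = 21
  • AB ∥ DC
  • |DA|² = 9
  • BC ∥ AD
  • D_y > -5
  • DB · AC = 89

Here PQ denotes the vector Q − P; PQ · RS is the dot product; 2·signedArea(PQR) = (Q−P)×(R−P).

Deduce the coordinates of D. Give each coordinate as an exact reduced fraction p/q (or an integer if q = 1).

1. D_x = 0  [AB ∥ DC ∩ BC ∥ AD]
2. D_y = -4  [AB ∥ DC ∩ BC ∥ AD]
   → D = (0, -4)

D = (0, -4)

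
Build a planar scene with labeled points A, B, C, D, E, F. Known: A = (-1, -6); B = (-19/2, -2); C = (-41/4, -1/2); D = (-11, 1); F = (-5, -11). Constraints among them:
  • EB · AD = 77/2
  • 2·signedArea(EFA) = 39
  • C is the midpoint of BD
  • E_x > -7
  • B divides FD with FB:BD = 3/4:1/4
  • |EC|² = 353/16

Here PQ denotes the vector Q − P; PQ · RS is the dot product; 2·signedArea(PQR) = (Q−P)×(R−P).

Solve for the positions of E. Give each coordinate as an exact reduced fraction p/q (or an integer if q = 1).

1. E_x = -6  [2·signedArea(EFA) = 39 ∩ EB · AD = 77/2]
2. E_y = -5/2  [2·signedArea(EFA) = 39 ∩ EB · AD = 77/2]
   → E = (-6, -5/2)

E = (-6, -5/2)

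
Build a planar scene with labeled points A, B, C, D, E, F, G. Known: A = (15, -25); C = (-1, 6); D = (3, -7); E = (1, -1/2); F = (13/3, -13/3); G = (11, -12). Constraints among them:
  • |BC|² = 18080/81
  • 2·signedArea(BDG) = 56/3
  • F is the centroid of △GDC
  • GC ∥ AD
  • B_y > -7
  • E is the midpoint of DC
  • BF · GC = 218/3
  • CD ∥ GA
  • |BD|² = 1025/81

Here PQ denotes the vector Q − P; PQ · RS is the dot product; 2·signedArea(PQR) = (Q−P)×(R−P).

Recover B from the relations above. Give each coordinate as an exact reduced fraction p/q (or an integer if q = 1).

1. B_x = 59/9  [2·signedArea(BDG) = 56/3 ∩ BF · GC = 218/3]
2. B_y = -62/9  [2·signedArea(BDG) = 56/3 ∩ BF · GC = 218/3]
   → B = (59/9, -62/9)

B = (59/9, -62/9)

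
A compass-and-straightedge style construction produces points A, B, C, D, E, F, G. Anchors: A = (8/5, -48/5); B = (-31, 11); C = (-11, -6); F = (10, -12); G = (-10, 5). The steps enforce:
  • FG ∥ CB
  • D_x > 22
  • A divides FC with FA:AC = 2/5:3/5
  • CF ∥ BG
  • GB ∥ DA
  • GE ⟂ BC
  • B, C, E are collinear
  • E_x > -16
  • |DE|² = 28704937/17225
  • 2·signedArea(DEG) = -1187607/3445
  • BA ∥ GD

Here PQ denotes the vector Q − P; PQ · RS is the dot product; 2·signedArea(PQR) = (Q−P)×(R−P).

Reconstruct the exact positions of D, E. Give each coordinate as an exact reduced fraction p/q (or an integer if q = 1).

1. D_x = 113/5  [GB ∥ DA ∩ BA ∥ GD]
2. D_y = -78/5  [GB ∥ DA ∩ BA ∥ GD]
   → D = (113/5, -78/5)
3. E_x = -10919/689  [B, C, E are collinear ∩ GE ⟂ BC]
4. E_y = -1295/689  [B, C, E are collinear ∩ GE ⟂ BC]
   → E = (-10919/689, -1295/689)

D = (113/5, -78/5)
E = (-10919/689, -1295/689)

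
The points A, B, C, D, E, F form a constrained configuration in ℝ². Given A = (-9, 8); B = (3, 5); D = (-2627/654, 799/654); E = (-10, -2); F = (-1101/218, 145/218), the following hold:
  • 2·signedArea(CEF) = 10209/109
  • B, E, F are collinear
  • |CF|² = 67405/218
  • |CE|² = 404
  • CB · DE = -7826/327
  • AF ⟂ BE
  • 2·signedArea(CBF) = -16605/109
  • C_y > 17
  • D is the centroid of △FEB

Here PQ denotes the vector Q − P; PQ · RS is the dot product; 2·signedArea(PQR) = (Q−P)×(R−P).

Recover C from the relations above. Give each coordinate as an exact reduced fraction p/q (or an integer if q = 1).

C = (-8, 18)

1. C_x = -8  [2·signedArea(CEF) = 10209/109 ∩ CB · DE = -7826/327]
2. C_y = 18  [2·signedArea(CEF) = 10209/109 ∩ CB · DE = -7826/327]
   → C = (-8, 18)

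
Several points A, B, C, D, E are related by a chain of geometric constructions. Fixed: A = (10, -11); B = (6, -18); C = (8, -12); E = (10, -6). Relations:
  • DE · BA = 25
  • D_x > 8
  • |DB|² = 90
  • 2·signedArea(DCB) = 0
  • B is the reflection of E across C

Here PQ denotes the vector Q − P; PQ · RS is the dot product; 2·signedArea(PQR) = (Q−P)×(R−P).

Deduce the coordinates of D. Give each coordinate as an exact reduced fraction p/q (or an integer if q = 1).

D = (9, -9)

1. D_x = 9  [2·signedArea(DCB) = 0 ∩ DE · BA = 25]
2. D_y = -9  [2·signedArea(DCB) = 0 ∩ DE · BA = 25]
   → D = (9, -9)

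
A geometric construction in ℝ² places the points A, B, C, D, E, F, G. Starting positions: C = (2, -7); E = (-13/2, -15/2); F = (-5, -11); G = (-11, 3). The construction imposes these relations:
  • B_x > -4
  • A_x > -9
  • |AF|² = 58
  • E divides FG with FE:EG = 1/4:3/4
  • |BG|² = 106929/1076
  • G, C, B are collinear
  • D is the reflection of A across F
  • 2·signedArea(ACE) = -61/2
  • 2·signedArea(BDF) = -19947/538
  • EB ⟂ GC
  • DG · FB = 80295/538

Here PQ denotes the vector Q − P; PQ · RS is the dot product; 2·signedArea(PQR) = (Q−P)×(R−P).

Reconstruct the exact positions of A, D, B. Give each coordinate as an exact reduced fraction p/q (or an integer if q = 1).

1. B_x = -1667/538  [G, C, B are collinear ∩ EB ⟂ GC]
2. B_y = -828/269  [G, C, B are collinear ∩ EB ⟂ GC]
   → B = (-1667/538, -828/269)
3. D_x = -2  [2·signedArea(BDF) = -19947/538 ∩ DG · FB = 80295/538]
4. D_y = -18  [2·signedArea(BDF) = -19947/538 ∩ DG · FB = 80295/538]
   → D = (-2, -18)
5. A_x = -8  [2·signedArea(ACE) = -61/2 ∩ D is the reflection of A across F]
6. A_y = -4  [2·signedArea(ACE) = -61/2 ∩ D is the reflection of A across F]
   → A = (-8, -4)

A = (-8, -4)
B = (-1667/538, -828/269)
D = (-2, -18)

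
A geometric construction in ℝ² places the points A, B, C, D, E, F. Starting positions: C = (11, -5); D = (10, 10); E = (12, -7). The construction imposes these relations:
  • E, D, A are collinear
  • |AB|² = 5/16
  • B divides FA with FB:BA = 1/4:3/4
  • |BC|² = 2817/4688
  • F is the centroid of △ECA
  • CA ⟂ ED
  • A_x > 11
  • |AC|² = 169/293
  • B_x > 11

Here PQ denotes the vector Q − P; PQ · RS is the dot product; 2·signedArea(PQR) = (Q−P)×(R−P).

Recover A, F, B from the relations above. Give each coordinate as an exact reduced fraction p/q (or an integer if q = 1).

A = (3444/293, -1439/293)
B = (13627/1172, -3197/586)
F = (10183/879, -4955/879)

1. A_x = 3444/293  [E, D, A are collinear ∩ CA ⟂ ED]
2. A_y = -1439/293  [E, D, A are collinear ∩ CA ⟂ ED]
   → A = (3444/293, -1439/293)
3. F_x = 10183/879  [F is the centroid of △ECA]
4. F_y = -4955/879  [F is the centroid of △ECA]
   → F = (10183/879, -4955/879)
5. B_x = 13627/1172  [B divides FA with FB:BA = 1/4:3/4]
6. B_y = -3197/586  [B divides FA with FB:BA = 1/4:3/4]
   → B = (13627/1172, -3197/586)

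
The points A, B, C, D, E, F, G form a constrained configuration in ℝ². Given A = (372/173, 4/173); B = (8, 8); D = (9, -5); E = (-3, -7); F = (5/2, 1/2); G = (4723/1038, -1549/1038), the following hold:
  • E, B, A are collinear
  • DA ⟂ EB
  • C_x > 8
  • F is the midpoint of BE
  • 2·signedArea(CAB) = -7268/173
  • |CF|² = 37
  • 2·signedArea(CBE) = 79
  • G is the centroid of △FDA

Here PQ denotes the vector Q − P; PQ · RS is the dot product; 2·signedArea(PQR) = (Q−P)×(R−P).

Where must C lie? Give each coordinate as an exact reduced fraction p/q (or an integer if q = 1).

C = (17/2, 3/2)

1. C_x = 17/2  [line -1380/173·x + 1012/173·y + 10212/173 = 0 ∩ |CF|² = 37]
2. C_y = 3/2  [line -1380/173·x + 1012/173·y + 10212/173 = 0 ∩ |CF|² = 37]
   → C = (17/2, 3/2)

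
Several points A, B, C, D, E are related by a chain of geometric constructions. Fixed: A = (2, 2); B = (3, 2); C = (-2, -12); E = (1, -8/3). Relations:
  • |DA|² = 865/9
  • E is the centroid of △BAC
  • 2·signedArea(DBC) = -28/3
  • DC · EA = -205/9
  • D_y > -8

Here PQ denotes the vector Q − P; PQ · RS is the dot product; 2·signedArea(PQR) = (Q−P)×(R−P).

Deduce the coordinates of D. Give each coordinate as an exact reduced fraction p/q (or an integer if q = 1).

D = (-1, -22/3)

1. D_x = -1  [2·signedArea(DBC) = -28/3 ∩ DC · EA = -205/9]
2. D_y = -22/3  [2·signedArea(DBC) = -28/3 ∩ DC · EA = -205/9]
   → D = (-1, -22/3)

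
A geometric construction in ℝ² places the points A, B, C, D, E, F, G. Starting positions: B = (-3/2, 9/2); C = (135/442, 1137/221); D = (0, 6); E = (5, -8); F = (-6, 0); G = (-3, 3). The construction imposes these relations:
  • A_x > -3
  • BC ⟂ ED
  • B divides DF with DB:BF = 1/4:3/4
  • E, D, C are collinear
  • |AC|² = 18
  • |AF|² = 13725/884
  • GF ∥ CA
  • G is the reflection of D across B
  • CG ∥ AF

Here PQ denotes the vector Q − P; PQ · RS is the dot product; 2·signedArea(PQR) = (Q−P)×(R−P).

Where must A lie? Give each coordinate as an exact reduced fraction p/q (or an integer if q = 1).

A = (-1191/442, 474/221)

1. A_x = -1191/442  [CG ∥ AF ∩ GF ∥ CA]
2. A_y = 474/221  [CG ∥ AF ∩ GF ∥ CA]
   → A = (-1191/442, 474/221)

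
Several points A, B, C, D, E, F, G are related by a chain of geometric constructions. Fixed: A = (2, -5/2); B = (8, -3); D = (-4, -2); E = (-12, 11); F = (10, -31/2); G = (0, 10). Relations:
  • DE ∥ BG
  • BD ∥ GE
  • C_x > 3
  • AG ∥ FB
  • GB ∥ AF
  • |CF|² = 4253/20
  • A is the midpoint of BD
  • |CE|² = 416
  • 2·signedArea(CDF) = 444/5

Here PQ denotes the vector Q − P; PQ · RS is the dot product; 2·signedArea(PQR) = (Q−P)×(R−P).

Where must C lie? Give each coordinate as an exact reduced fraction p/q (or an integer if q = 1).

1. C_x = 16/5  [line 27/2·x + 14·y + -34/5 = 0 ∩ |CE|² = 416]
2. C_y = -13/5  [line 27/2·x + 14·y + -34/5 = 0 ∩ |CE|² = 416]
   → C = (16/5, -13/5)

C = (16/5, -13/5)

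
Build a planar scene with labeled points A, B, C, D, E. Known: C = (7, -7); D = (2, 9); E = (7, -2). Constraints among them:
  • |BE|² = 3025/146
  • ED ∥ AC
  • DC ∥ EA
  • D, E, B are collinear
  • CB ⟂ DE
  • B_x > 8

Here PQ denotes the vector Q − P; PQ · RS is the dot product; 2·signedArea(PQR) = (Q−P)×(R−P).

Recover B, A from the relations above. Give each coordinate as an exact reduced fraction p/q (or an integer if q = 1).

1. B_x = 1297/146  [D, E, B are collinear ∩ CB ⟂ DE]
2. B_y = -897/146  [D, E, B are collinear ∩ CB ⟂ DE]
   → B = (1297/146, -897/146)
3. A_x = 12  [ED ∥ AC ∩ DC ∥ EA]
4. A_y = -18  [ED ∥ AC ∩ DC ∥ EA]
   → A = (12, -18)

A = (12, -18)
B = (1297/146, -897/146)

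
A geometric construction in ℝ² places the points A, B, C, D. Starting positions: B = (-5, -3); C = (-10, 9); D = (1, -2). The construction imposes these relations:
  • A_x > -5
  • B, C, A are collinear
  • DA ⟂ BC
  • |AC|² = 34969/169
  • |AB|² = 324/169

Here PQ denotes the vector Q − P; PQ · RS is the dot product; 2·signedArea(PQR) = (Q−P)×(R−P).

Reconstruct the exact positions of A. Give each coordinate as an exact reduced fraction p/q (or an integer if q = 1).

1. A_x = -755/169  [B, C, A are collinear ∩ DA ⟂ BC]
2. A_y = -723/169  [B, C, A are collinear ∩ DA ⟂ BC]
   → A = (-755/169, -723/169)

A = (-755/169, -723/169)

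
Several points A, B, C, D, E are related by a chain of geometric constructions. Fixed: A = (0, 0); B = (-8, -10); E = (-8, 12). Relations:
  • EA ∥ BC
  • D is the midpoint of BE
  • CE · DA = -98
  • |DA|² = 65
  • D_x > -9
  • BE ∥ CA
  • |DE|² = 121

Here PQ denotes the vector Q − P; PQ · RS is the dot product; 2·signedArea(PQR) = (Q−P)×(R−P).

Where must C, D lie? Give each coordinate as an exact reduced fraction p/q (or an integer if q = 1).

1. C_x = 0  [BE ∥ CA ∩ EA ∥ BC]
2. C_y = -22  [BE ∥ CA ∩ EA ∥ BC]
   → C = (0, -22)
3. D_x = -8  [D is the midpoint of BE]
4. D_y = 1  [D is the midpoint of BE]
   → D = (-8, 1)

C = (0, -22)
D = (-8, 1)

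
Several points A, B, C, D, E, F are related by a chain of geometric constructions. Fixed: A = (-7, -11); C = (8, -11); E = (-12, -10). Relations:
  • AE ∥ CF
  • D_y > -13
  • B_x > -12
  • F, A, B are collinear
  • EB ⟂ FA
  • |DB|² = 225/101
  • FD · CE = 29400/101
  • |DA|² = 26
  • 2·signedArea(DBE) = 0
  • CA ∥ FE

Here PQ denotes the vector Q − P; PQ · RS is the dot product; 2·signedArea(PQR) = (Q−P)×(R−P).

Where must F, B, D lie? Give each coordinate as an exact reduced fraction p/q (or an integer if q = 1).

B = (-1197/101, -1160/101)
D = (-1182/101, -1310/101)
F = (3, -10)

1. F_x = 3  [CA ∥ FE ∩ AE ∥ CF]
2. F_y = -10  [CA ∥ FE ∩ AE ∥ CF]
   → F = (3, -10)
3. B_x = -1197/101  [F, A, B are collinear ∩ EB ⟂ FA]
4. B_y = -1160/101  [F, A, B are collinear ∩ EB ⟂ FA]
   → B = (-1197/101, -1160/101)
5. D_x = -1182/101  [2·signedArea(DBE) = 0 ∩ FD · CE = 29400/101]
6. D_y = -1310/101  [2·signedArea(DBE) = 0 ∩ FD · CE = 29400/101]
   → D = (-1182/101, -1310/101)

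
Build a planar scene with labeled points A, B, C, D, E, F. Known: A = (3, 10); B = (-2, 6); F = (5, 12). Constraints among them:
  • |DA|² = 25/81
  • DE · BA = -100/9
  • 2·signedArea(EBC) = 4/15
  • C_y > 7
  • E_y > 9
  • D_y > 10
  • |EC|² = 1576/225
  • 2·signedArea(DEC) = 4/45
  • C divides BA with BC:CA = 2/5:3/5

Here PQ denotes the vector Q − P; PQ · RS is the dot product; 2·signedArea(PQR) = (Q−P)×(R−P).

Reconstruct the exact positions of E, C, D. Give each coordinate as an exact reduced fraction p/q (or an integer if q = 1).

C = (0, 38/5)
D = (10/3, 94/9)
E = (2, 28/3)

1. C_x = 0  [C divides BA with BC:CA = 2/5:3/5]
2. C_y = 38/5  [C divides BA with BC:CA = 2/5:3/5]
   → C = (0, 38/5)
3. E_x = 2  [line -8/5·x + 2·y + -232/15 = 0 ∩ |EC|² = 1576/225]
4. E_y = 28/3  [line -8/5·x + 2·y + -232/15 = 0 ∩ |EC|² = 1576/225]
   → E = (2, 28/3)
5. D_x = 10/3  [DE · BA = -100/9 ∩ 2·signedArea(DEC) = 4/45]
6. D_y = 94/9  [DE · BA = -100/9 ∩ 2·signedArea(DEC) = 4/45]
   → D = (10/3, 94/9)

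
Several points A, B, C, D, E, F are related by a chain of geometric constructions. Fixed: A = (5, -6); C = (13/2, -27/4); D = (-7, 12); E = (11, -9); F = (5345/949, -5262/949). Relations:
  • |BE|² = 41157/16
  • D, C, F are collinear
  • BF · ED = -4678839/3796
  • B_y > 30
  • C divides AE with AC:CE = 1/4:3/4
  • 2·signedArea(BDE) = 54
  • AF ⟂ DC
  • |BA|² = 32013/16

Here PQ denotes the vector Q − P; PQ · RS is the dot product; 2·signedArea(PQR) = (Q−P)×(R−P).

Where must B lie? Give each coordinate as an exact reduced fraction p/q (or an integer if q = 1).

1. B_x = -41/2  [2·signedArea(BDE) = 54 ∩ BF · ED = -4678839/3796]
2. B_y = 123/4  [2·signedArea(BDE) = 54 ∩ BF · ED = -4678839/3796]
   → B = (-41/2, 123/4)

B = (-41/2, 123/4)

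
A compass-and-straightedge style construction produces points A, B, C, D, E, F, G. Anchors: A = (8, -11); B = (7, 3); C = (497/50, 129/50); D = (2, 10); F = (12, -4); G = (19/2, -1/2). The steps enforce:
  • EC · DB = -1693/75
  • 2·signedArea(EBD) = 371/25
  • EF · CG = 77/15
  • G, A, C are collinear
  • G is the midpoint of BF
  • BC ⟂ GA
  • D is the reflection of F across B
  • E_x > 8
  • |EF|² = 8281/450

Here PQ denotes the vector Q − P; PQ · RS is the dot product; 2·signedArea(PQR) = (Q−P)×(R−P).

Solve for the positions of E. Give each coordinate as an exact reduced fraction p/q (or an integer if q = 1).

E = (1247/150, -271/150)

1. E_x = 1247/150  [EC · DB = -1693/75 ∩ EF · CG = 77/15]
2. E_y = -271/150  [EC · DB = -1693/75 ∩ EF · CG = 77/15]
   → E = (1247/150, -271/150)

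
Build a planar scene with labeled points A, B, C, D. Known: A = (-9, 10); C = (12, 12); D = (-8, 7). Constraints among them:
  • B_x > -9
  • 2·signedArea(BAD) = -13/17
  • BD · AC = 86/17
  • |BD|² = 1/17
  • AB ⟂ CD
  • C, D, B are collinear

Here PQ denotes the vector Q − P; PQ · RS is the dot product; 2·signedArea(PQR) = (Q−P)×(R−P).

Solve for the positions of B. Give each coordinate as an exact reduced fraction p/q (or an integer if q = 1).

B = (-140/17, 118/17)

1. B_x = -140/17  [C, D, B are collinear ∩ AB ⟂ CD]
2. B_y = 118/17  [C, D, B are collinear ∩ AB ⟂ CD]
   → B = (-140/17, 118/17)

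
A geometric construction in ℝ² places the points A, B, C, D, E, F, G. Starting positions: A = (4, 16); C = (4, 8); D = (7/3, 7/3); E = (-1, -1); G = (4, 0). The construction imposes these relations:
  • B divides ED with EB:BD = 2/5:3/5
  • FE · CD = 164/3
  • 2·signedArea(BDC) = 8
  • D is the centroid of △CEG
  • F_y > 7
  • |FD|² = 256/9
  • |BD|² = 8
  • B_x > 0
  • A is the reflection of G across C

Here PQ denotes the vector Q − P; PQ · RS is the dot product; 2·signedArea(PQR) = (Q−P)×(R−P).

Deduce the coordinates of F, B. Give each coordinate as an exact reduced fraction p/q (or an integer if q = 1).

B = (1/3, 1/3)
F = (7/3, 23/3)

1. F_x = 7/3  [line 5/3·x + 17/3·y + -142/3 = 0 ∩ |FD|² = 256/9]
2. F_y = 23/3  [line 5/3·x + 17/3·y + -142/3 = 0 ∩ |FD|² = 256/9]
   → F = (7/3, 23/3)
3. B_x = 1/3  [B divides ED with EB:BD = 2/5:3/5]
4. B_y = 1/3  [B divides ED with EB:BD = 2/5:3/5]
   → B = (1/3, 1/3)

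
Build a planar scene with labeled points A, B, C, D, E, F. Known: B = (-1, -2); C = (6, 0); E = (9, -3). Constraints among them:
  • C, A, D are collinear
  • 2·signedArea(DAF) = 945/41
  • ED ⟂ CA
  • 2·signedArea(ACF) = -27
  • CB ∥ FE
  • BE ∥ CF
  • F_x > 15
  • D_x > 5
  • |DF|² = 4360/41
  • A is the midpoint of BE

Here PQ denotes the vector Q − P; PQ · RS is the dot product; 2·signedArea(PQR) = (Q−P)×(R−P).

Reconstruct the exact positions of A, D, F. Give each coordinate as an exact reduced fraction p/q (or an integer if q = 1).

A = (4, -5/2)
D = (234/41, -15/41)
F = (16, -1)

1. A_x = 4  [A is the midpoint of BE]
2. A_y = -5/2  [A is the midpoint of BE]
   → A = (4, -5/2)
3. D_x = 234/41  [C, A, D are collinear ∩ ED ⟂ CA]
4. D_y = -15/41  [C, A, D are collinear ∩ ED ⟂ CA]
   → D = (234/41, -15/41)
5. F_x = 16  [CB ∥ FE ∩ BE ∥ CF]
6. F_y = -1  [CB ∥ FE ∩ BE ∥ CF]
   → F = (16, -1)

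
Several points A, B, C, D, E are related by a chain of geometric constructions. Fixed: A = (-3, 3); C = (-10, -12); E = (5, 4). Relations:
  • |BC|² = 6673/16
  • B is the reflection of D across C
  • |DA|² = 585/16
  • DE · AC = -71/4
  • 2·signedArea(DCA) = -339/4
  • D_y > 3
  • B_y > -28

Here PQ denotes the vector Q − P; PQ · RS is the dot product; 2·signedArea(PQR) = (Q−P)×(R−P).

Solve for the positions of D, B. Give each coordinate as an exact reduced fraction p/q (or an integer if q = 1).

B = (-23, -111/4)
D = (3, 15/4)

1. D_x = 3  [DE · AC = -71/4 ∩ 2·signedArea(DCA) = -339/4]
2. D_y = 15/4  [DE · AC = -71/4 ∩ 2·signedArea(DCA) = -339/4]
   → D = (3, 15/4)
3. B_x = -23  [B is the reflection of D across C]
4. B_y = -111/4  [B is the reflection of D across C]
   → B = (-23, -111/4)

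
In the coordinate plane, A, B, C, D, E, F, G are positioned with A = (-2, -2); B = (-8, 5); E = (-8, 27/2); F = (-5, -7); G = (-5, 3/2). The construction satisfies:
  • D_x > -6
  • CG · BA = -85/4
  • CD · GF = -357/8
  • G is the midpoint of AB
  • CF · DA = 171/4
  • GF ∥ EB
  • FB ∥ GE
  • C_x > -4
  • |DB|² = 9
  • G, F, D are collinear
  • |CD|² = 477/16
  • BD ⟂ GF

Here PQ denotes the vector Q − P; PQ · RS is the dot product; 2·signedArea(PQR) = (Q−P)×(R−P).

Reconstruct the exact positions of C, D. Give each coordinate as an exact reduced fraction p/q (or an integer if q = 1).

1. D_x = -5  [G, F, D are collinear ∩ BD ⟂ GF]
2. D_y = 5  [G, F, D are collinear ∩ BD ⟂ GF]
   → D = (-5, 5)
3. C_x = -7/2  [CF · DA = 171/4 ∩ CG · BA = -85/4]
4. C_y = -1/4  [CF · DA = 171/4 ∩ CG · BA = -85/4]
   → C = (-7/2, -1/4)

C = (-7/2, -1/4)
D = (-5, 5)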